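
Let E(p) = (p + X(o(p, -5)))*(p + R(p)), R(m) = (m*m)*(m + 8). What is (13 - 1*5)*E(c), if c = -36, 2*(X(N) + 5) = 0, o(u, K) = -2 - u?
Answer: 11914272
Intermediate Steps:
X(N) = -5 (X(N) = -5 + (½)*0 = -5 + 0 = -5)
R(m) = m²*(8 + m)
E(p) = (-5 + p)*(p + p²*(8 + p)) (E(p) = (p - 5)*(p + p²*(8 + p)) = (-5 + p)*(p + p²*(8 + p)))
(13 - 1*5)*E(c) = (13 - 1*5)*(-36*(-5 + (-36)³ - 39*(-36) + 3*(-36)²)) = (13 - 5)*(-36*(-5 - 46656 + 1404 + 3*1296)) = 8*(-36*(-5 - 46656 + 1404 + 3888)) = 8*(-36*(-41369)) = 8*1489284 = 11914272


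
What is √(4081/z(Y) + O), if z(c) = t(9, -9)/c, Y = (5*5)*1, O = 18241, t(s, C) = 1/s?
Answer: √936466 ≈ 967.71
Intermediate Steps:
Y = 25 (Y = 25*1 = 25)
z(c) = 1/(9*c)
√(4081/z(Y) + O) = √(4081/(((⅑)/25)) + 18241) = √(4081/(((⅑)*(1/25))) + 18241) = √(4081/(1/225) + 18241) = √(4081*225 + 18241) = √(918225 + 18241) = √936466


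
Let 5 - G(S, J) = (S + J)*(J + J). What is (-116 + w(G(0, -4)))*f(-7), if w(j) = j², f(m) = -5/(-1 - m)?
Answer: -3065/6 ≈ -510.83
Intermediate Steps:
G(S, J) = 5 - 2*J*(J + S) (G(S, J) = 5 - (S + J)*(J + J) = 5 - (J + S)*2*J = 5 - 2*J*(J + S))
(-116 + w(G(0, -4)))*f(-7) = (-116 + (5 - 2*(-4)² - 2*(-4)*0)²)*(5/(1 - 7)) = (-116 + (5 - 2*16 + 0)²)*(5/(-6)) = (-116 + (5 - 32 + 0)²)*(5*(-⅙)) = (-116 + (-27)²)*(-⅚) = (-116 + 729)*(-⅚) = 613*(-⅚) = -3065/6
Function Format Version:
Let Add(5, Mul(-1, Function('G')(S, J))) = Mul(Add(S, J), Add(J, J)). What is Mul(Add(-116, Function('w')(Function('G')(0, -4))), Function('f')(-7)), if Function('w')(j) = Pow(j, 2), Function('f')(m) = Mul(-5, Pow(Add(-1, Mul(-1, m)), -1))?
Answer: Rational(-3065, 6) ≈ -510.83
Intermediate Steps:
Function('G')(S, J) = Add(5, Mul(-2, J, Add(J, S))) (Function('G')(S, J) = Add(5, Mul(-1, Mul(Add(S, J), Add(J, J)))) = Add(5, Mul(-1, Mul(Add(J, S), Mul(2, J)))) = Add(5, Mul(-1, Mul(2, J, Add(J, S)))) = Add(5, Mul(-2, J, Add(J, S))))
Mul(Add(-116, Function('w')(Function('G')(0, -4))), Function('f')(-7)) = Mul(Add(-116, Pow(Add(5, Mul(-2, Pow(-4, 2)), Mul(-2, -4, 0)), 2)), Mul(5, Pow(Add(1, -7), -1))) = Mul(Add(-116, Pow(Add(5, Mul(-2, 16), 0), 2)), Mul(5, Pow(-6, -1))) = Mul(Add(-116, Pow(Add(5, -32, 0), 2)), Mul(5, Rational(-1, 6))) = Mul(Add(-116, Pow(-27, 2)), Rational(-5, 6)) = Mul(Add(-116, 729), Rational(-5, 6)) = Mul(613, Rational(-5, 6)) = Rational(-3065, 6)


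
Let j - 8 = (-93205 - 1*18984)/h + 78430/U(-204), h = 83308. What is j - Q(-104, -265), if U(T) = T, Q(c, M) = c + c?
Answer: -721462321/4248708 ≈ -169.81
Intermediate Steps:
Q(c, M) = 2*c
j = -1605193585/4248708 (j = 8 + ((-93205 - 1*18984)/83308 + 78430/(-204)) = 8 + ((-93205 - 18984)*(1/83308) + 78430*(-1/204)) = 8 + (-112189*1/83308 - 39215/102) = 8 + (-112189/83308 - 39215/102) = 8 - 1639183249/4248708 = -1605193585/4248708 ≈ -377.81)
j - Q(-104, -265) = -1605193585/4248708 - 2*(-104) = -1605193585/4248708 - 1*(-208) = -1605193585/4248708 + 208 = -721462321/4248708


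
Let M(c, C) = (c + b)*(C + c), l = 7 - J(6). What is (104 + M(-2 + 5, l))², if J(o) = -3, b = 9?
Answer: 67600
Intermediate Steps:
l = 10 (l = 7 - 1*(-3) = 7 + 3 = 10)
M(c, C) = (9 + c)*(C + c) (M(c, C) = (c + 9)*(C + c) = (9 + c)*(C + c))
(104 + M(-2 + 5, l))² = (104 + ((-2 + 5)² + 9*10 + 9*(-2 + 5) + 10*(-2 + 5)))² = (104 + (3² + 90 + 9*3 + 10*3))² = (104 + (9 + 90 + 27 + 30))² = (104 + 156)² = 260² = 67600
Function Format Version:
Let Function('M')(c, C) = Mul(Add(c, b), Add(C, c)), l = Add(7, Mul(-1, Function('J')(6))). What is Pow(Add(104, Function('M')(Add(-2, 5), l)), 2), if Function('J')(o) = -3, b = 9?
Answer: 67600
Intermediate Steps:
l = 10 (l = Add(7, Mul(-1, -3)) = Add(7, 3) = 10)
Function('M')(c, C) = Mul(Add(9, c), Add(C, c)) (Function('M')(c, C) = Mul(Add(c, 9), Add(C, c)) = Mul(Add(9, c), Add(C, c)))
Pow(Add(104, Function('M')(Add(-2, 5), l)), 2) = Pow(Add(104, Add(Pow(Add(-2, 5), 2), Mul(9, 10), Mul(9, Add(-2, 5)), Mul(10, Add(-2, 5)))), 2) = Pow(Add(104, Add(Pow(3, 2), 90, Mul(9, 3), Mul(10, 3))), 2) = Pow(Add(104, Add(9, 90, 27, 30)), 2) = Pow(Add(104, 156), 2) = Pow(260, 2) = 67600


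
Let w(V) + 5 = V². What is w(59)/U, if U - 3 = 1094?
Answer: 3476/1097 ≈ 3.1686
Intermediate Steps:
U = 1097 (U = 3 + 1094 = 1097)
w(V) = -5 + V²
w(59)/U = (-5 + 59²)/1097 = (-5 + 3481)*(1/1097) = 3476*(1/1097) = 3476/1097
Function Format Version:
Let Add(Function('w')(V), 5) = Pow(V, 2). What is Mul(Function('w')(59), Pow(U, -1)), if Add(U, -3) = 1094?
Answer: Rational(3476, 1097) ≈ 3.1686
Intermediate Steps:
U = 1097 (U = Add(3, 1094) = 1097)
Function('w')(V) = Add(-5, Pow(V, 2))
Mul(Function('w')(59), Pow(U, -1)) = Mul(Add(-5, Pow(59, 2)), Pow(1097, -1)) = Mul(Add(-5, 3481), Rational(1, 1097)) = Mul(3476, Rational(1, 1097)) = Rational(3476, 1097)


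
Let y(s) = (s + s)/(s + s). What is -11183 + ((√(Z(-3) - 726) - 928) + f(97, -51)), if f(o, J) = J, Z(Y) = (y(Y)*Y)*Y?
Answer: -12162 + I*√717 ≈ -12162.0 + 26.777*I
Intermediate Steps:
y(s) = 1 (y(s) = (2*s)/((2*s)) = (2*s)*(1/(2*s)) = 1)
Z(Y) = Y² (Z(Y) = (1*Y)*Y = Y*Y = Y²)
-11183 + ((√(Z(-3) - 726) - 928) + f(97, -51)) = -11183 + ((√((-3)² - 726) - 928) - 51) = -11183 + ((√(9 - 726) - 928) - 51) = -11183 + ((√(-717) - 928) - 51) = -11183 + ((I*√717 - 928) - 51) = -11183 + ((-928 + I*√717) - 51) = -11183 + (-979 + I*√717) = -12162 + I*√717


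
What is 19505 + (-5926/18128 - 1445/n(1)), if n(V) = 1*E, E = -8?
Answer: 89213771/4532 ≈ 19685.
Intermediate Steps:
n(V) = -8 (n(V) = 1*(-8) = -8)
19505 + (-5926/18128 - 1445/n(1)) = 19505 + (-5926/18128 - 1445/(-8)) = 19505 + (-5926*1/18128 - 1445*(-⅛)) = 19505 + (-2963/9064 + 1445/8) = 19505 + 817111/4532 = 89213771/4532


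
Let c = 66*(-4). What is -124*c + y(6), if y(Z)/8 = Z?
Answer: 32784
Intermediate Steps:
y(Z) = 8*Z
c = -264
-124*c + y(6) = -124*(-264) + 8*6 = 32736 + 48 = 32784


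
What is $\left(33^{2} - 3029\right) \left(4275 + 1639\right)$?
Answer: $-11473160$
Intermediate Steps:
$\left(33^{2} - 3029\right) \left(4275 + 1639\right) = \left(1089 - 3029\right) 5914 = \left(-1940\right) 5914 = -11473160$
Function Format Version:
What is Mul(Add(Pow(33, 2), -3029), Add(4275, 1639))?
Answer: -11473160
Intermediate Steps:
Mul(Add(Pow(33, 2), -3029), Add(4275, 1639)) = Mul(Add(1089, -3029), 5914) = Mul(-1940, 5914) = -11473160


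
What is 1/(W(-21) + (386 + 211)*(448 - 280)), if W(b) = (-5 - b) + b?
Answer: 1/100291 ≈ 9.9710e-6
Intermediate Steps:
W(b) = -5
1/(W(-21) + (386 + 211)*(448 - 280)) = 1/(-5 + (386 + 211)*(448 - 280)) = 1/(-5 + 597*168) = 1/(-5 + 100296) = 1/100291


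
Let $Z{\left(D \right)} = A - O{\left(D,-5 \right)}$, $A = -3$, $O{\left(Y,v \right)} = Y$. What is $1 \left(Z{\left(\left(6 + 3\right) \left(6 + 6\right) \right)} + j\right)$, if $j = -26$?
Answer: $-137$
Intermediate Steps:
$Z{\left(D \right)} = -3 - D$
$1 \left(Z{\left(\left(6 + 3\right) \left(6 + 6\right) \right)} + j\right) = 1 \left(\left(-3 - \left(6 + 3\right) \left(6 + 6\right)\right) - 26\right) = 1 \left(\left(-3 - 9 \cdot 12\right) - 26\right) = 1 \left(\left(-3 - 108\right) - 26\right) = 1 \left(-111 - 26\right) = 1 \left(-137\right) = -137$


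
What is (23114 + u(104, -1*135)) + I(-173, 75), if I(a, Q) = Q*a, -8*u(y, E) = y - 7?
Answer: 81015/8 ≈ 10127.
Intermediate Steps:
u(y, E) = 7/8 - y/8 (u(y, E) = -(y - 7)/8 = -(-7 + y)/8 = 7/8 - y/8)
(23114 + u(104, -1*135)) + I(-173, 75) = (23114 + (7/8 - 1/8*104)) + 75*(-173) = (23114 + (7/8 - 13)) - 12975 = (23114 - 97/8) - 12975 = 184815/8 - 12975 = 81015/8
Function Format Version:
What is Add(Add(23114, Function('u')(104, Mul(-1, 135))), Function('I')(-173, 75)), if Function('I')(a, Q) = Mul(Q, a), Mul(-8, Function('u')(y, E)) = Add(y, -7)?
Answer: Rational(81015, 8) ≈ 10127.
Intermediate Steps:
Function('u')(y, E) = Add(Rational(7, 8), Mul(Rational(-1, 8), y)) (Function('u')(y, E) = Mul(Rational(-1, 8), Add(y, -7)) = Mul(Rational(-1, 8), Add(-7, y)) = Add(Rational(7, 8), Mul(Rational(-1, 8), y)))
Add(Add(23114, Function('u')(104, Mul(-1, 135))), Function('I')(-173, 75)) = Add(Add(23114, Add(Rational(7, 8), Mul(Rational(-1, 8), 104))), Mul(75, -173)) = Add(Add(23114, Add(Rational(7, 8), -13)), -12975) = Add(Add(23114, Rational(-97, 8)), -12975) = Add(Rational(184815, 8), -12975) = Rational(81015, 8)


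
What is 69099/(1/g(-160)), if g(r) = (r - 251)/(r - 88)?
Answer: 916119/8 ≈ 1.1451e+5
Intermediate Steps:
g(r) = (-251 + r)/(-88 + r)
69099/(1/g(-160)) = 69099/(1/((-251 - 160)/(-88 - 160))) = 69099/(1/(-411/(-248))) = 69099/(1/(-1/248*(-411))) = 69099/(1/(411/248)) = 69099/(248/411) = 69099*(411/248) = 916119/8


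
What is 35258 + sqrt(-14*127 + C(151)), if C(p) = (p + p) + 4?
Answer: 35258 + 8*I*sqrt(23) ≈ 35258.0 + 38.367*I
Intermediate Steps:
C(p) = 4 + 2*p (C(p) = 2*p + 4 = 4 + 2*p)
35258 + sqrt(-14*127 + C(151)) = 35258 + sqrt(-14*127 + (4 + 2*151)) = 35258 + sqrt(-1778 + (4 + 302)) = 35258 + sqrt(-1778 + 306) = 35258 + sqrt(-1472) = 35258 + 8*I*sqrt(23)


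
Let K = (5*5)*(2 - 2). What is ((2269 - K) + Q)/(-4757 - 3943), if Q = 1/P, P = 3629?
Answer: -47323/181450 ≈ -0.26080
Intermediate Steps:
K = 0 (K = 25*0 = 0)
Q = 1/3629 ≈ 0.00027556
((2269 - K) + Q)/(-4757 - 3943) = ((2269 - 1*0) + 1/3629)/(-4757 - 3943) = ((2269 + 0) + 1/3629)/(-8700) = (2269 + 1/3629)*(-1/8700) = (8234202/3629)*(-1/8700) = -47323/181450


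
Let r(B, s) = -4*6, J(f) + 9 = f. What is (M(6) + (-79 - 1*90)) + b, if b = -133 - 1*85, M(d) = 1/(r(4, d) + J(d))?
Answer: -10450/27 ≈ -387.04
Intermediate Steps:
J(f) = -9 + f
r(B, s) = -24
M(d) = 1/(-33 + d) (M(d) = 1/(-24 + (-9 + d)) = 1/(-33 + d))
b = -218 (b = -133 - 85 = -218)
(M(6) + (-79 - 1*90)) + b = (1/(-33 + 6) + (-79 - 1*90)) - 218 = (1/(-27) + (-79 - 90)) - 218 = (-1/27 - 169) - 218 = -4564/27 - 218 = -10450/27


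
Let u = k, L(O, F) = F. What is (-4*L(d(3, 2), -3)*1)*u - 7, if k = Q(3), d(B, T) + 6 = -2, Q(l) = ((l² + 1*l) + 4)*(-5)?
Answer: -967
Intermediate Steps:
Q(l) = -20 - 5*l - 5*l² (Q(l) = ((l² + l) + 4)*(-5) = ((l + l²) + 4)*(-5) = (4 + l + l²)*(-5) = -20 - 5*l - 5*l²)
d(B, T) = -8 (d(B, T) = -6 - 2 = -8)
k = -80 (k = -20 - 5*3 - 5*3² = -20 - 15 - 5*9 = -20 - 15 - 45 = -80)
u = -80
(-4*L(d(3, 2), -3)*1)*u - 7 = (-4*(-3)*1)*(-80) - 7 = (12*1)*(-80) - 7 = 12*(-80) - 7 = -960 - 7 = -967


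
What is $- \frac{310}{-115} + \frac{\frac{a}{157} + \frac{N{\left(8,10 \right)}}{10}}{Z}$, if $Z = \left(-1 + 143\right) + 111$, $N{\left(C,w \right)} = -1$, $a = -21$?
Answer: $\frac{1070373}{397210} \approx 2.6947$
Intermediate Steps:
$Z = 253$ ($Z = 142 + 111 = 253$)
$- \frac{310}{-115} + \frac{\frac{a}{157} + \frac{N{\left(8,10 \right)}}{10}}{Z} = - \frac{310}{-115} + \frac{- \frac{21}{157} - \frac{1}{10}}{253} = \left(-310\right) \left(- \frac{1}{115}\right) + \left(\left(-21\right) \frac{1}{157} - \frac{1}{10}\right) \frac{1}{253} = \frac{62}{23} + \left(- \frac{21}{157} - \frac{1}{10}\right) \frac{1}{253} = \frac{62}{23} - \frac{367}{397210} = \frac{1070373}{397210}$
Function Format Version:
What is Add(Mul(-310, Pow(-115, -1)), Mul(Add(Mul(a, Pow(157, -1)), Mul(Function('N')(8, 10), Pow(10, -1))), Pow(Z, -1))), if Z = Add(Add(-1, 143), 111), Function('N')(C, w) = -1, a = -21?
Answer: Rational(1070373, 397210) ≈ 2.6947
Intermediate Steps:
Z = 253 (Z = Add(142, 111) = 253)
Add(Mul(-310, Pow(-115, -1)), Mul(Add(Mul(a, Pow(157, -1)), Mul(Function('N')(8, 10), Pow(10, -1))), Pow(Z, -1))) = Add(Mul(-310, Pow(-115, -1)), Mul(Add(Mul(-21, Pow(157, -1)), Mul(-1, Pow(10, -1))), Pow(253, -1))) = Add(Mul(-310, Rational(-1, 115)), Mul(Add(Mul(-21, Rational(1, 157)), Mul(-1, Rational(1, 10))), Rational(1, 253))) = Add(Rational(62, 23), Mul(Add(Rational(-21, 157), Rational(-1, 10)), Rational(1, 253))) = Add(Rational(62, 23), Mul(Rational(-367, 1570), Rational(1, 253))) = Add(Rational(62, 23), Rational(-367, 397210)) = Rational(1070373, 397210)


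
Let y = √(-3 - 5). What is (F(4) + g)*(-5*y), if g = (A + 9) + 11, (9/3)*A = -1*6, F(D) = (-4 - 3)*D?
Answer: 100*I*√2 ≈ 141.42*I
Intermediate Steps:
F(D) = -7*D
A = -2 (A = (-1*6)/3 = (⅓)*(-6) = -2)
y = 2*I*√2 (y = √(-8) = 2*I*√2 ≈ 2.8284*I)
g = 18 (g = (-2 + 9) + 11 = 7 + 11 = 18)
(F(4) + g)*(-5*y) = (-7*4 + 18)*(-10*I*√2) = (-28 + 18)*(-10*I*√2) = -(-100)*I*√2 = 100*I*√2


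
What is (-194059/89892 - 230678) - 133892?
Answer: -32772120499/89892 ≈ -3.6457e+5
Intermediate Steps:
(-194059/89892 - 230678) - 133892 = -20736300835/89892 - 133892 = -32772120499/89892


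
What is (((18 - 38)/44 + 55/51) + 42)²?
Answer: 571783744/314721 ≈ 1816.8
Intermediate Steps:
(((18 - 38)/44 + 55/51) + 42)² = ((-20*1/44 + 55*(1/51)) + 42)² = ((-5/11 + 55/51) + 42)² = (350/561 + 42)² = (23912/561)² = 571783744/314721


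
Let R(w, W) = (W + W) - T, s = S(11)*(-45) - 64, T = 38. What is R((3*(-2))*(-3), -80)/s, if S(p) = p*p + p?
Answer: 99/3002 ≈ 0.032978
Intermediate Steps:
S(p) = p + p² (S(p) = p² + p = p + p²)
s = -6004 (s = (11*(1 + 11))*(-45) - 64 = (11*12)*(-45) - 64 = 132*(-45) - 64 = -5940 - 64 = -6004)
R(w, W) = -38 + 2*W (R(w, W) = (W + W) - 1*38 = 2*W - 38 = -38 + 2*W)
R((3*(-2))*(-3), -80)/s = (-38 + 2*(-80))/(-6004) = (-38 - 160)*(-1/6004) = -198*(-1/6004) = 99/3002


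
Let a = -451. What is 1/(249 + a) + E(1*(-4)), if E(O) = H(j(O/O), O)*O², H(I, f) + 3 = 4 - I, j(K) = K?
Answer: -1/202 ≈ -0.0049505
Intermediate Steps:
H(I, f) = 1 - I (H(I, f) = -3 + (4 - I) = 1 - I)
E(O) = 0 (E(O) = (1 - O/O)*O² = (1 - 1*1)*O² = (1 - 1)*O² = 0*O² = 0)
1/(249 + a) + E(1*(-4)) = 1/(249 - 451) + 0 = 1/(-202) + 0 = -1/202 + 0 = -1/202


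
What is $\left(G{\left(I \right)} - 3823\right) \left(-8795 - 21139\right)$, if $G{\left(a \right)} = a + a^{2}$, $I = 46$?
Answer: $49720374$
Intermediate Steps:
$\left(G{\left(I \right)} - 3823\right) \left(-8795 - 21139\right) = \left(46 \left(1 + 46\right) - 3823\right) \left(-8795 - 21139\right) = \left(46 \cdot 47 - 3823\right) \left(-29934\right) = \left(2162 - 3823\right) \left(-29934\right) = \left(-1661\right) \left(-29934\right) = 49720374$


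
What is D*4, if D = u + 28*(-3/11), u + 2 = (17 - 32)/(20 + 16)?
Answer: -1327/33 ≈ -40.212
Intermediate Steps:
u = -29/12 (u = -2 + (17 - 32)/(20 + 16) = -2 - 15/36 = -2 - 15*1/36 = -2 - 5/12 = -29/12 ≈ -2.4167)
D = -1327/132 (D = -29/12 + 28*(-3/11) = -29/12 - 84/11 = -1327/132 ≈ -10.053)
D*4 = -1327/132*4 = -1327/33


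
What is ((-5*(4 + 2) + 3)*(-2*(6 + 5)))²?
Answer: 352836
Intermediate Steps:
((-5*(4 + 2) + 3)*(-2*(6 + 5)))² = ((-5*6 + 3)*(-2*11))² = ((-30 + 3)*(-22))² = (-27*(-22))² = 594² = 352836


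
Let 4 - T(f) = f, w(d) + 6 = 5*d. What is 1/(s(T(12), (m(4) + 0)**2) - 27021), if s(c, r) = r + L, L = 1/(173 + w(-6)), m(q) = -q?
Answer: -137/3699684 ≈ -3.7030e-5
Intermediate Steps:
w(d) = -6 + 5*d
T(f) = 4 - f
L = 1/137 (L = 1/(173 + (-6 + 5*(-6))) = 1/(173 + (-6 - 30)) = 1/(173 - 36) = 1/137 ≈ 0.0072993)
s(c, r) = 1/137 + r (s(c, r) = r + 1/137 = 1/137 + r)
1/(s(T(12), (m(4) + 0)**2) - 27021) = 1/((1/137 + (-1*4 + 0)**2) - 27021) = 1/((1/137 + (-4 + 0)**2) - 27021) = 1/((1/137 + (-4)**2) - 27021) = 1/((1/137 + 16) - 27021) = 1/(2193/137 - 27021) = 1/(-3699684/137) = -137/3699684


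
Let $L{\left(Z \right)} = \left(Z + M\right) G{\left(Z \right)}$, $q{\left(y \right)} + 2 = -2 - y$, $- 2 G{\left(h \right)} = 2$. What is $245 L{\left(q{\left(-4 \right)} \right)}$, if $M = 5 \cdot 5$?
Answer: $-6125$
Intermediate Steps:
$G{\left(h \right)} = -1$ ($G{\left(h \right)} = \left(- \frac{1}{2}\right) 2 = -1$)
$q{\left(y \right)} = -4 - y$ ($q{\left(y \right)} = -2 - \left(2 + y\right) = -4 - y$)
$M = 25$
$L{\left(Z \right)} = -25 - Z$ ($L{\left(Z \right)} = \left(Z + 25\right) \left(-1\right) = \left(25 + Z\right) \left(-1\right) = -25 - Z$)
$245 L{\left(q{\left(-4 \right)} \right)} = 245 \left(-25 - \left(-4 - -4\right)\right) = 245 \left(-25 - \left(-4 + 4\right)\right) = 245 \left(-25 - 0\right) = 245 \left(-25 + 0\right) = 245 \left(-25\right) = -6125$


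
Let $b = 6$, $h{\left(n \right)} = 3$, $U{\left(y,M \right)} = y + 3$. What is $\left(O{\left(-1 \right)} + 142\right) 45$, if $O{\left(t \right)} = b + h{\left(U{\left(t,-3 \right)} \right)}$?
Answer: $6795$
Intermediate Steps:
$U{\left(y,M \right)} = 3 + y$
$O{\left(t \right)} = 9$ ($O{\left(t \right)} = 6 + 3 = 9$)
$\left(O{\left(-1 \right)} + 142\right) 45 = \left(9 + 142\right) 45 = 151 \cdot 45 = 6795$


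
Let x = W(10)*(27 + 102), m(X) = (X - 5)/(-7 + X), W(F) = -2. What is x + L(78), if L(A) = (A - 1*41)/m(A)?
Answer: -16207/73 ≈ -222.01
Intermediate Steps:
m(X) = (-5 + X)/(-7 + X)
L(A) = (-41 + A)*(-7 + A)/(-5 + A) (L(A) = (A - 1*41)/(((-5 + A)/(-7 + A))) = (A - 41)*((-7 + A)/(-5 + A)) = (-41 + A)*((-7 + A)/(-5 + A)) = (-41 + A)*(-7 + A)/(-5 + A))
x = -258 (x = -2*(27 + 102) = -2*129 = -258)
x + L(78) = -258 + (-41 + 78)*(-7 + 78)/(-5 + 78) = -258 + 37*71/73 = -258 + (1/73)*37*71 = -258 + 2627/73 = -16207/73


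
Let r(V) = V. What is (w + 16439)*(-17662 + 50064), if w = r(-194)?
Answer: 526370490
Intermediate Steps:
w = -194
(w + 16439)*(-17662 + 50064) = (-194 + 16439)*(-17662 + 50064) = 16245*32402 = 526370490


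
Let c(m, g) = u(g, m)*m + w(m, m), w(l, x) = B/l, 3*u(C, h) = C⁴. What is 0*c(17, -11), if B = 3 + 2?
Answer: 0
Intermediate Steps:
B = 5
u(C, h) = C⁴/3
w(l, x) = 5/l
c(m, g) = 5/m + m*g⁴/3 (c(m, g) = (g⁴/3)*m + 5/m = m*g⁴/3 + 5/m = 5/m + m*g⁴/3)
0*c(17, -11) = 0*(5/17 + (⅓)*17*(-11)⁴) = 0*(5*(1/17) + (⅓)*17*14641) = 0*(5/17 + 248897/3) = 0*(4231264/51) = 0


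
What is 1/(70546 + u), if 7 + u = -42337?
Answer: 1/28202 ≈ 3.5458e-5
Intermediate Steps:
u = -42344 (u = -7 - 42337 = -42344)
1/(70546 + u) = 1/(70546 - 42344) = 1/28202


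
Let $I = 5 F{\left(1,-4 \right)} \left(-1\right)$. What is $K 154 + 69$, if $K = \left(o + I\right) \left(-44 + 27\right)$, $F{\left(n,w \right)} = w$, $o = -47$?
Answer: $70755$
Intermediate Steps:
$I = 20$ ($I = 5 \left(-4\right) \left(-1\right) = \left(-20\right) \left(-1\right) = 20$)
$K = 459$ ($K = \left(-47 + 20\right) \left(-44 + 27\right) = \left(-27\right) \left(-17\right) = 459$)
$K 154 + 69 = 459 \cdot 154 + 69 = 70686 + 69 = 70755$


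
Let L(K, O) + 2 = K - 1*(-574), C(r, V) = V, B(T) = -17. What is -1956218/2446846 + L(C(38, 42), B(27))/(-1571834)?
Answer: -769088081814/961508933891 ≈ -0.79988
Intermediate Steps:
L(K, O) = 572 + K (L(K, O) = -2 + (K - 1*(-574)) = -2 + (K + 574) = -2 + (574 + K) = 572 + K)
-1956218/2446846 + L(C(38, 42), B(27))/(-1571834) = -1956218/2446846 + (572 + 42)/(-1571834) = -1956218*1/2446846 + 614*(-1/1571834) = -978109/1223423 - 307/785917 = -769088081814/961508933891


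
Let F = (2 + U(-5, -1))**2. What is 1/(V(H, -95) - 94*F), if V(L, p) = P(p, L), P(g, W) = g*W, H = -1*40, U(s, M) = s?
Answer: 1/2954 ≈ 0.00033852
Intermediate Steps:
H = -40
P(g, W) = W*g
F = 9 (F = (2 - 5)**2 = (-3)**2 = 9)
V(L, p) = L*p
1/(V(H, -95) - 94*F) = 1/(-40*(-95) - 94*9) = 1/(3800 - 846) = 1/2954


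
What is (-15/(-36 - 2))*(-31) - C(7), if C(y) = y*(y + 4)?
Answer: -3391/38 ≈ -89.237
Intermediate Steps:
C(y) = y*(4 + y)
(-15/(-36 - 2))*(-31) - C(7) = (-15/(-36 - 2))*(-31) - 7*(4 + 7) = (-15/(-38))*(-31) - 7*11 = -1/38*(-15)*(-31) - 1*77 = (15/38)*(-31) - 77 = -465/38 - 77 = -3391/38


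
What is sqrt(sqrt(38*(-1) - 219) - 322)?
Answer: sqrt(-322 + I*sqrt(257)) ≈ 0.4466 + 17.95*I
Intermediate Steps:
sqrt(sqrt(38*(-1) - 219) - 322) = sqrt(sqrt(-38 - 219) - 322) = sqrt(sqrt(-257) - 322) = sqrt(I*sqrt(257) - 322) = sqrt(-322 + I*sqrt(257))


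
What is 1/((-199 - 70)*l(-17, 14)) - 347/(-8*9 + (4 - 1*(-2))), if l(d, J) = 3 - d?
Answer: 933397/177540 ≈ 5.2574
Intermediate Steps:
1/((-199 - 70)*l(-17, 14)) - 347/(-8*9 + (4 - 1*(-2))) = 1/((-199 - 70)*(3 - 1*(-17))) - 347/(-8*9 + (4 - 1*(-2))) = 1/((-269)*(3 + 17)) - 347/(-72 + (4 + 2)) = -1/269/20 - 347/(-72 + 6) = -1/269*1/20 - 347/(-66) = -1/5380 - 347*(-1/66) = -1/5380 + 347/66 = 933397/177540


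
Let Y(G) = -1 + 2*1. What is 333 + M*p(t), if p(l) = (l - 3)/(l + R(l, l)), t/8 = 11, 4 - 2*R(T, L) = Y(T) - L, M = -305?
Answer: 37061/267 ≈ 138.81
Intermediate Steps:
Y(G) = 1 (Y(G) = -1 + 2 = 1)
R(T, L) = 3/2 + L/2 (R(T, L) = 2 - (1 - L)/2 = 2 + (-½ + L/2) = 3/2 + L/2)
t = 88 (t = 8*11 = 88)
p(l) = (-3 + l)/(3/2 + 3*l/2) (p(l) = (l - 3)/(l + (3/2 + l/2)) = (-3 + l)/(3/2 + 3*l/2))
333 + M*p(t) = 333 - 610*(-3 + 88)/(3*(1 + 88)) = 333 - 610*85/(3*89) = 333 - 305*170/267 = 333 - 51850/267 = 37061/267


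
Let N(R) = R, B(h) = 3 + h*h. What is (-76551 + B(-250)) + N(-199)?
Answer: -14247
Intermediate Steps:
B(h) = 3 + h**2
(-76551 + B(-250)) + N(-199) = (-76551 + (3 + (-250)**2)) - 199 = (-76551 + (3 + 62500)) - 199 = (-76551 + 62503) - 199 = -14048 - 199 = -14247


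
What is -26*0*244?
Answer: 0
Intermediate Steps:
-26*0*244 = -0*244 = -1*0 = 0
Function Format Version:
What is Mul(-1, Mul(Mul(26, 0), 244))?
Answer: 0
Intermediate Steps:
Mul(-1, Mul(Mul(26, 0), 244)) = Mul(-1, Mul(0, 244)) = Mul(-1, 0) = 0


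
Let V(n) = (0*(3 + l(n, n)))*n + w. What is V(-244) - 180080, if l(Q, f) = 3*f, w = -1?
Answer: -180081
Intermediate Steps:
V(n) = -1 (V(n) = (0*(3 + 3*n))*n - 1 = 0*n - 1 = 0 - 1 = -1)
V(-244) - 180080 = -1 - 180080 = -180081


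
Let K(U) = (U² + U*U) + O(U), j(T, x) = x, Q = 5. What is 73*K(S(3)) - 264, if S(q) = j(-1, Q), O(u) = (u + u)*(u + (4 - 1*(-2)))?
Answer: 11416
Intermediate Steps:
O(u) = 2*u*(6 + u) (O(u) = (2*u)*(u + (4 + 2)) = (2*u)*(u + 6) = (2*u)*(6 + u) = 2*u*(6 + u))
S(q) = 5
K(U) = 2*U² + 2*U*(6 + U) (K(U) = (U² + U*U) + 2*U*(6 + U) = (U² + U²) + 2*U*(6 + U) = 2*U² + 2*U*(6 + U))
73*K(S(3)) - 264 = 73*(4*5*(3 + 5)) - 264 = 73*(4*5*8) - 264 = 73*160 - 264 = 11680 - 264 = 11416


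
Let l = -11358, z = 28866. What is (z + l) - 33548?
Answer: -16040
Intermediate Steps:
(z + l) - 33548 = (28866 - 11358) - 33548 = 17508 - 33548 = -16040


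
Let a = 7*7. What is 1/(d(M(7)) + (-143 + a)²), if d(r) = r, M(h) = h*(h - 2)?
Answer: 1/8871 ≈ 0.00011273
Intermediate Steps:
a = 49
M(h) = h*(-2 + h)
1/(d(M(7)) + (-143 + a)²) = 1/(7*(-2 + 7) + (-143 + 49)²) = 1/(7*5 + (-94)²) = 1/(35 + 8836) = 1/8871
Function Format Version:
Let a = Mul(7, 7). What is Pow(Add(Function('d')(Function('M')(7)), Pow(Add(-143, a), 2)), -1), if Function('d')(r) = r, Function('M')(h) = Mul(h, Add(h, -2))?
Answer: Rational(1, 8871) ≈ 0.00011273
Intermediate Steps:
a = 49
Function('M')(h) = Mul(h, Add(-2, h))
Pow(Add(Function('d')(Function('M')(7)), Pow(Add(-143, a), 2)), -1) = Pow(Add(Mul(7, Add(-2, 7)), Pow(Add(-143, 49), 2)), -1) = Pow(Add(Mul(7, 5), Pow(-94, 2)), -1) = Pow(Add(35, 8836), -1) = Pow(8871, -1) = Rational(1, 8871)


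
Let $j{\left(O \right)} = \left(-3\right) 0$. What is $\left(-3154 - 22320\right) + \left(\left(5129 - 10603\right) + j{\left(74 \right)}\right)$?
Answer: $-30948$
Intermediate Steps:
$j{\left(O \right)} = 0$
$\left(-3154 - 22320\right) + \left(\left(5129 - 10603\right) + j{\left(74 \right)}\right) = \left(-3154 - 22320\right) + \left(\left(5129 - 10603\right) + 0\right) = -25474 + \left(-5474 + 0\right) = -25474 - 5474 = -30948$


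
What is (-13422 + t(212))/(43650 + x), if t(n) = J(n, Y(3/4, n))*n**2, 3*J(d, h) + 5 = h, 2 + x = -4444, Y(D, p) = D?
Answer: -115639/58806 ≈ -1.9664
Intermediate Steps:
x = -4446 (x = -2 - 4444 = -4446)
J(d, h) = -5/3 + h/3
t(n) = -17*n**2/12 (t(n) = (-5/3 + (3/4)/3)*n**2 = (-5/3 + (3*(1/4))/3)*n**2 = (-5/3 + (1/3)*(3/4))*n**2 = (-5/3 + 1/4)*n**2 = -17*n**2/12)
(-13422 + t(212))/(43650 + x) = (-13422 - 17/12*212**2)/(43650 - 4446) = (-13422 - 17/12*44944)/39204 = (-13422 - 191012/3)*(1/39204) = -231278/3*1/39204 = -115639/58806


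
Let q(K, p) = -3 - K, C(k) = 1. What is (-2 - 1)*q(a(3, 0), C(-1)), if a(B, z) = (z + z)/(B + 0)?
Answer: 9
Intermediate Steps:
a(B, z) = 2*z/B (a(B, z) = (2*z)/B = 2*z/B)
(-2 - 1)*q(a(3, 0), C(-1)) = (-2 - 1)*(-3 - 2*0/3) = -3*(-3 - 2*0/3) = -3*(-3 - 1*0) = -3*(-3 + 0) = -3*(-3) = 9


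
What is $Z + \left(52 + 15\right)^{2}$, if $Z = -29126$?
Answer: $-24637$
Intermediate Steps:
$Z + \left(52 + 15\right)^{2} = -29126 + \left(52 + 15\right)^{2} = -29126 + 67^{2} = -29126 + 4489 = -24637$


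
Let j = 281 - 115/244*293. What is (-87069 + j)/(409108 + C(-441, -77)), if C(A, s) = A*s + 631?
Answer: -21209967/108261824 ≈ -0.19591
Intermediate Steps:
j = 34869/244 (j = 281 - 115*1/244*293 = 281 - 115/244*293 = 281 - 33695/244 = 34869/244 ≈ 142.91)
C(A, s) = 631 + A*s
(-87069 + j)/(409108 + C(-441, -77)) = (-87069 + 34869/244)/(409108 + (631 - 441*(-77))) = -21209967/(244*(409108 + (631 + 33957))) = -21209967/(244*(409108 + 34588)) = -21209967/244/443696 = -21209967/244*1/443696 = -21209967/108261824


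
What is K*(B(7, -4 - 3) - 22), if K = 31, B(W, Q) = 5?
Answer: -527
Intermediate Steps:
K*(B(7, -4 - 3) - 22) = 31*(5 - 22) = 31*(-17) = -527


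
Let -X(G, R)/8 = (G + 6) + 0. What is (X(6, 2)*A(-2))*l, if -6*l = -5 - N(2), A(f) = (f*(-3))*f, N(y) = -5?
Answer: 0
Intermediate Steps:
A(f) = -3*f**2 (A(f) = (-3*f)*f = -3*f**2)
X(G, R) = -48 - 8*G (X(G, R) = -8*((G + 6) + 0) = -8*((6 + G) + 0) = -8*(6 + G) = -48 - 8*G)
l = 0 (l = -(-5 - 1*(-5))/6 = -(-5 + 5)/6 = -1/6*0 = 0)
(X(6, 2)*A(-2))*l = ((-48 - 8*6)*(-3*(-2)**2))*0 = ((-48 - 48)*(-3*4))*0 = -96*(-12)*0 = 1152*0 = 0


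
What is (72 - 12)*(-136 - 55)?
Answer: -11460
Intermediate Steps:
(72 - 12)*(-136 - 55) = 60*(-191) = -11460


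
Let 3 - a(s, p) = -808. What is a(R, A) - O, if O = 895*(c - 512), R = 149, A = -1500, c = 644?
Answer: -117329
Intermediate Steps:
O = 118140 (O = 895*(644 - 512) = 895*132 = 118140)
a(s, p) = 811 (a(s, p) = 3 - 1*(-808) = 3 + 808 = 811)
a(R, A) - O = 811 - 1*118140 = 811 - 118140 = -117329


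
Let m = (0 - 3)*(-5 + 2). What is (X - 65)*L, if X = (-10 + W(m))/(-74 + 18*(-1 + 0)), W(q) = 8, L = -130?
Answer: 194285/23 ≈ 8447.2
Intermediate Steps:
m = 9 (m = -3*(-3) = 9)
X = 1/46 (X = (-10 + 8)/(-74 + 18*(-1 + 0)) = -2/(-74 + 18*(-1)) = -2/(-74 - 18) = -2/(-92) = -2*(-1/92) = 1/46 ≈ 0.021739)
(X - 65)*L = (1/46 - 65)*(-130) = -2989/46*(-130) = 194285/23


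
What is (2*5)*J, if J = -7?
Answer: -70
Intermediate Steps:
(2*5)*J = (2*5)*(-7) = 10*(-7) = -70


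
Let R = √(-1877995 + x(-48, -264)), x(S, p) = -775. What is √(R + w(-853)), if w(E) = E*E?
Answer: √(727609 + I*√1878770) ≈ 853.0 + 0.803*I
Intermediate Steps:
w(E) = E²
R = I*√1878770 (R = √(-1877995 - 775) = √(-1878770) = I*√1878770 ≈ 1370.7*I)
√(R + w(-853)) = √(I*√1878770 + (-853)²) = √(I*√1878770 + 727609) = √(727609 + I*√1878770)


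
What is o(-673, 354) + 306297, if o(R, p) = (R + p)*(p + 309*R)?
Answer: 66531654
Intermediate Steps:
o(-673, 354) + 306297 = (354² + 309*(-673)² + 310*(-673)*354) + 306297 = (125316 + 309*452929 - 73855020) + 306297 = (125316 + 139955061 - 73855020) + 306297 = 66225357 + 306297 = 66531654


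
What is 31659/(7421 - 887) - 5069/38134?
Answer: 97846955/20763963 ≈ 4.7123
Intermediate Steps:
31659/(7421 - 887) - 5069/38134 = 31659/6534 - 5069*1/38134 = 31659*(1/6534) - 5069/38134 = 10553/2178 - 5069/38134 = 97846955/20763963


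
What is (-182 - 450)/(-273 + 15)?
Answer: 316/129 ≈ 2.4496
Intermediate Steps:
(-182 - 450)/(-273 + 15) = -632/(-258) = -632*(-1/258) = 316/129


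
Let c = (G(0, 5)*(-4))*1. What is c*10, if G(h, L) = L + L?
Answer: -400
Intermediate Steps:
G(h, L) = 2*L
c = -40 (c = ((2*5)*(-4))*1 = (10*(-4))*1 = -40*1 = -40)
c*10 = -40*10 = -400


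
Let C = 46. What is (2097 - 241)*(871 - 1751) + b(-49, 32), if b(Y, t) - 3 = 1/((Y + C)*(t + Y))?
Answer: -83297126/51 ≈ -1.6333e+6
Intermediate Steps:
b(Y, t) = 3 + 1/((46 + Y)*(Y + t)) (b(Y, t) = 3 + 1/((Y + 46)*(t + Y)) = 3 + 1/((46 + Y)*(Y + t)))
(2097 - 241)*(871 - 1751) + b(-49, 32) = (2097 - 241)*(871 - 1751) + (1 + 3*(-49)² + 138*(-49) + 138*32 + 3*(-49)*32)/((-49)² + 46*(-49) + 46*32 - 49*32) = 1856*(-880) + (1 + 3*2401 - 6762 + 4416 - 4704)/(2401 - 2254 + 1472 - 1568) = -1633280 + (1 + 7203 - 6762 + 4416 - 4704)/51 = -1633280 + (1/51)*154 = -1633280 + 154/51 = -83297126/51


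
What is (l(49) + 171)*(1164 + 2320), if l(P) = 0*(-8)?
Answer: 595764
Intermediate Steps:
l(P) = 0
(l(49) + 171)*(1164 + 2320) = (0 + 171)*(1164 + 2320) = 171*3484 = 595764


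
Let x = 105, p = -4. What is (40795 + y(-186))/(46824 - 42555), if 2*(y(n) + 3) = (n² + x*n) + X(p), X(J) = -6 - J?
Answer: 16108/1423 ≈ 11.320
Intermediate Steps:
y(n) = -4 + n²/2 + 105*n/2 (y(n) = -3 + ((n² + 105*n) + (-6 - 1*(-4)))/2 = -3 + ((n² + 105*n) + (-6 + 4))/2 = -3 + ((n² + 105*n) - 2)/2 = -3 + (-2 + n² + 105*n)/2 = -3 + (-1 + n²/2 + 105*n/2) = -4 + n²/2 + 105*n/2)
(40795 + y(-186))/(46824 - 42555) = (40795 + (-4 + (½)*(-186)² + (105/2)*(-186)))/(46824 - 42555) = (40795 + (-4 + (½)*34596 - 9765))/4269 = (40795 + (-4 + 17298 - 9765))*(1/4269) = (40795 + 7529)*(1/4269) = 48324*(1/4269) = 16108/1423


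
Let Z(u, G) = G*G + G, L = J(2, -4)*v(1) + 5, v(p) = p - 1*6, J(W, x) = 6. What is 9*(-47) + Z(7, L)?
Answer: 177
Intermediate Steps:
v(p) = -6 + p (v(p) = p - 6 = -6 + p)
L = -25 (L = 6*(-6 + 1) + 5 = 6*(-5) + 5 = -30 + 5 = -25)
Z(u, G) = G + G² (Z(u, G) = G² + G = G + G²)
9*(-47) + Z(7, L) = 9*(-47) - 25*(1 - 25) = -423 - 25*(-24) = -423 + 600 = 177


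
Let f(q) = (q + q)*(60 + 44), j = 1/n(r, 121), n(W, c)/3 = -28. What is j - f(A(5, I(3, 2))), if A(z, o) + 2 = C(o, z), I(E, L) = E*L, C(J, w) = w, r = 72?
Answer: -52417/84 ≈ -624.01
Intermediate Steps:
A(z, o) = -2 + z
n(W, c) = -84 (n(W, c) = 3*(-28) = -84)
j = -1/84 (j = 1/(-84) = -1/84 ≈ -0.011905)
f(q) = 208*q (f(q) = (2*q)*104 = 208*q)
j - f(A(5, I(3, 2))) = -1/84 - 208*(-2 + 5) = -1/84 - 208*3 = -1/84 - 1*624 = -1/84 - 624 = -52417/84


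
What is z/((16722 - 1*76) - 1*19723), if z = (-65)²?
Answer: -4225/3077 ≈ -1.3731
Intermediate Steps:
z = 4225
z/((16722 - 1*76) - 1*19723) = 4225/((16722 - 1*76) - 1*19723) = 4225/((16722 - 76) - 19723) = 4225/(16646 - 19723) = 4225/(-3077) = 4225*(-1/3077) = -4225/3077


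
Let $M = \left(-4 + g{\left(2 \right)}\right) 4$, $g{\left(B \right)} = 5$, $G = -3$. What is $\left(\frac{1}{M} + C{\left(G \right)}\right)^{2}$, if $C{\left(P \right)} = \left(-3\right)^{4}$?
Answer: $\frac{105625}{16} \approx 6601.6$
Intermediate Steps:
$C{\left(P \right)} = 81$
$M = 4$ ($M = \left(-4 + 5\right) 4 = 1 \cdot 4 = 4$)
$\left(\frac{1}{M} + C{\left(G \right)}\right)^{2} = \left(\frac{1}{4} + 81\right)^{2} = \left(\frac{325}{4}\right)^{2} = \frac{105625}{16}$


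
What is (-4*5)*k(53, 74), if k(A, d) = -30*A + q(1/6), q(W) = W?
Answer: 95390/3 ≈ 31797.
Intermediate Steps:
k(A, d) = ⅙ - 30*A (k(A, d) = -30*A + 1/6 = -30*A + ⅙ = ⅙ - 30*A)
(-4*5)*k(53, 74) = (-4*5)*(⅙ - 30*53) = -20*(⅙ - 1590) = -20*(-9539/6) = 95390/3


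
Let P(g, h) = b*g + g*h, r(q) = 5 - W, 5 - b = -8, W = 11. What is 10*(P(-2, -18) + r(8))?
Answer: 40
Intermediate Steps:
b = 13 (b = 5 - 1*(-8) = 5 + 8 = 13)
r(q) = -6 (r(q) = 5 - 1*11 = 5 - 11 = -6)
P(g, h) = 13*g + g*h
10*(P(-2, -18) + r(8)) = 10*(-2*(13 - 18) - 6) = 10*(-2*(-5) - 6) = 10*(10 - 6) = 10*4 = 40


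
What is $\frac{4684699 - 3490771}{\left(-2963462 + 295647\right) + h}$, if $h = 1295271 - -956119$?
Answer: $- \frac{1193928}{416425} \approx -2.8671$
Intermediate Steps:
$h = 2251390$ ($h = 1295271 + 956119 = 2251390$)
$\frac{4684699 - 3490771}{\left(-2963462 + 295647\right) + h} = \frac{4684699 - 3490771}{\left(-2963462 + 295647\right) + 2251390} = \frac{1193928}{-2667815 + 2251390} = \frac{1193928}{-416425} = 1193928 \left(- \frac{1}{416425}\right) = - \frac{1193928}{416425}$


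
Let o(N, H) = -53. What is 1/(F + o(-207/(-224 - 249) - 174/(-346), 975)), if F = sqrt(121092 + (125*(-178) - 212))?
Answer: 53/95821 + sqrt(98630)/95821 ≈ 0.0038306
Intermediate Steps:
F = sqrt(98630) (F = sqrt(121092 + (-22250 - 212)) = sqrt(121092 - 22462) = sqrt(98630) ≈ 314.05)
1/(F + o(-207/(-224 - 249) - 174/(-346), 975)) = 1/(sqrt(98630) - 53) = 1/(-53 + sqrt(98630))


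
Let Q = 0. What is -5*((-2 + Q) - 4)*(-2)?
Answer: -60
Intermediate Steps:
-5*((-2 + Q) - 4)*(-2) = -5*((-2 + 0) - 4)*(-2) = -5*(-2 - 4)*(-2) = -5*(-6)*(-2) = 30*(-2) = -60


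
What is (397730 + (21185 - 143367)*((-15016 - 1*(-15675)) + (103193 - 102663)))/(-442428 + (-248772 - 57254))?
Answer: 72438334/374227 ≈ 193.57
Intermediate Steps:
(397730 + (21185 - 143367)*((-15016 - 1*(-15675)) + (103193 - 102663)))/(-442428 + (-248772 - 57254)) = (397730 - 122182*((-15016 + 15675) + 530))/(-442428 - 306026) = (397730 - 122182*(659 + 530))/(-748454) = (397730 - 122182*1189)*(-1/748454) = (397730 - 145274398)*(-1/748454) = -144876668*(-1/748454) = 72438334/374227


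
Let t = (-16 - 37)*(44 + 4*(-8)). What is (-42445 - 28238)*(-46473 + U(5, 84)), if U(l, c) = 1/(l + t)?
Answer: 2072741088912/631 ≈ 3.2849e+9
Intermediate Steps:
t = -636 (t = -53*(44 - 32) = -53*12 = -636)
U(l, c) = 1/(-636 + l) (U(l, c) = 1/(l - 636) = 1/(-636 + l))
(-42445 - 28238)*(-46473 + U(5, 84)) = (-42445 - 28238)*(-46473 + 1/(-636 + 5)) = -70683*(-46473 + 1/(-631)) = -70683*(-46473 - 1/631) = -70683*(-29324464/631) = 2072741088912/631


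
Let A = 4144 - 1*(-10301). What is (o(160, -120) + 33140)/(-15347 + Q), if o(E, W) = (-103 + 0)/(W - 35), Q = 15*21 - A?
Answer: -733829/652705 ≈ -1.1243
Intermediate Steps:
A = 14445 (A = 4144 + 10301 = 14445)
Q = -14130 (Q = 15*21 - 1*14445 = 315 - 14445 = -14130)
o(E, W) = -103/(-35 + W)
(o(160, -120) + 33140)/(-15347 + Q) = (-103/(-35 - 120) + 33140)/(-15347 - 14130) = (-103/(-155) + 33140)/(-29477) = (-103*(-1/155) + 33140)*(-1/29477) = (103/155 + 33140)*(-1/29477) = (5136803/155)*(-1/29477) = -733829/652705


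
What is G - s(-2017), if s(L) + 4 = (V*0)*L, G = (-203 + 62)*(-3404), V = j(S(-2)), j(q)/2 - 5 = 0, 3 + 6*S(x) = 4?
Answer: 479968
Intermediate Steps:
S(x) = ⅙ (S(x) = -½ + (⅙)*4 = -½ + ⅔ = ⅙)
j(q) = 10 (j(q) = 10 + 2*0 = 10 + 0 = 10)
V = 10
G = 479964 (G = -141*(-3404) = 479964)
s(L) = -4 (s(L) = -4 + (10*0)*L = -4 + 0*L = -4 + 0 = -4)
G - s(-2017) = 479964 - 1*(-4) = 479964 + 4 = 479968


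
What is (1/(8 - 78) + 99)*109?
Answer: 755261/70 ≈ 10789.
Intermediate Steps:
(1/(8 - 78) + 99)*109 = (1/(-70) + 99)*109 = (-1/70 + 99)*109 = (6929/70)*109 = 755261/70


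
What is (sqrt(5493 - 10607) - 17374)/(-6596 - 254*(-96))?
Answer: -8687/8894 + I*sqrt(5114)/17788 ≈ -0.97673 + 0.0040203*I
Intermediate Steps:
(sqrt(5493 - 10607) - 17374)/(-6596 - 254*(-96)) = (sqrt(-5114) - 17374)/(-6596 + 24384) = (I*sqrt(5114) - 17374)/17788 = (-17374 + I*sqrt(5114))*(1/17788) = -8687/8894 + I*sqrt(5114)/17788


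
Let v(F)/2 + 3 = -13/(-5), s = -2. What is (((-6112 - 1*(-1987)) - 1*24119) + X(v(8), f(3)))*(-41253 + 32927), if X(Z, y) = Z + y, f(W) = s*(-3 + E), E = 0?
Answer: 1175581244/5 ≈ 2.3512e+8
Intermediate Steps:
v(F) = -⅘ (v(F) = -6 + 2*(-13/(-5)) = -6 + 2*(-13*(-⅕)) = -6 + 2*(13/5) = -6 + 26/5 = -⅘)
f(W) = 6 (f(W) = -2*(-3 + 0) = -2*(-3) = 6)
(((-6112 - 1*(-1987)) - 1*24119) + X(v(8), f(3)))*(-41253 + 32927) = (((-6112 - 1*(-1987)) - 1*24119) + (-⅘ + 6))*(-41253 + 32927) = (((-6112 + 1987) - 24119) + 26/5)*(-8326) = ((-4125 - 24119) + 26/5)*(-8326) = (-28244 + 26/5)*(-8326) = -141194/5*(-8326) = 1175581244/5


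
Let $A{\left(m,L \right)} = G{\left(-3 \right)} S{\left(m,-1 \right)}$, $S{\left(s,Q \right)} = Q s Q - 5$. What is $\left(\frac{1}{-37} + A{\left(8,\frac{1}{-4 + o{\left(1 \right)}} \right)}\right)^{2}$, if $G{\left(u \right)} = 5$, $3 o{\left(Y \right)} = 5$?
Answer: $\frac{306916}{1369} \approx 224.19$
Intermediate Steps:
$o{\left(Y \right)} = \frac{5}{3}$ ($o{\left(Y \right)} = \frac{1}{3} \cdot 5 = \frac{5}{3}$)
$S{\left(s,Q \right)} = -5 + s Q^{2}$ ($S{\left(s,Q \right)} = s Q^{2} - 5 = -5 + s Q^{2}$)
$A{\left(m,L \right)} = -25 + 5 m$ ($A{\left(m,L \right)} = 5 \left(-5 + m \left(-1\right)^{2}\right) = 5 \left(-5 + m 1\right) = 5 \left(-5 + m\right) = -25 + 5 m$)
$\left(\frac{1}{-37} + A{\left(8,\frac{1}{-4 + o{\left(1 \right)}} \right)}\right)^{2} = \left(\frac{1}{-37} + \left(-25 + 5 \cdot 8\right)\right)^{2} = \left(- \frac{1}{37} + \left(-25 + 40\right)\right)^{2} = \left(- \frac{1}{37} + 15\right)^{2} = \left(\frac{554}{37}\right)^{2} = \frac{306916}{1369}$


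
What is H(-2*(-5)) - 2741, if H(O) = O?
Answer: -2731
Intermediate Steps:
H(-2*(-5)) - 2741 = -2*(-5) - 2741 = 10 - 2741 = -2731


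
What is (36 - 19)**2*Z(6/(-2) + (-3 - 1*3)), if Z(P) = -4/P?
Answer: 1156/9 ≈ 128.44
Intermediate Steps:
(36 - 19)**2*Z(6/(-2) + (-3 - 1*3)) = (36 - 19)**2*(-4/(6/(-2) + (-3 - 1*3))) = 17**2*(-4/(6*(-1/2) + (-3 - 3))) = 289*(-4/(-3 - 6)) = 289*(-4/(-9)) = 289*(-4*(-1/9)) = 289*(4/9) = 1156/9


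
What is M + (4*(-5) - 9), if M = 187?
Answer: 158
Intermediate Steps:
M + (4*(-5) - 9) = 187 + (4*(-5) - 9) = 187 + (-20 - 9) = 187 - 29 = 158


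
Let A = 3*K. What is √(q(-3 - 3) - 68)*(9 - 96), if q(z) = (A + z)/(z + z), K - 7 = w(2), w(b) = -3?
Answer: -87*I*√274/2 ≈ -720.05*I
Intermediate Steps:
K = 4 (K = 7 - 3 = 4)
A = 12 (A = 3*4 = 12)
q(z) = (12 + z)/(2*z) (q(z) = (12 + z)/(z + z) = (12 + z)/((2*z)) = (12 + z)*(1/(2*z)) = (12 + z)/(2*z))
√(q(-3 - 3) - 68)*(9 - 96) = √((12 + (-3 - 3))/(2*(-3 - 3)) - 68)*(9 - 96) = √((½)*(12 - 6)/(-6) - 68)*(-87) = √((½)*(-⅙)*6 - 68)*(-87) = √(-½ - 68)*(-87) = √(-137/2)*(-87) = (I*√274/2)*(-87) = -87*I*√274/2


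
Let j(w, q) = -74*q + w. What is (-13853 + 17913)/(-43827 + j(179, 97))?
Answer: -2030/25413 ≈ -0.079880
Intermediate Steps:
j(w, q) = w - 74*q
(-13853 + 17913)/(-43827 + j(179, 97)) = (-13853 + 17913)/(-43827 + (179 - 74*97)) = 4060/(-43827 + (179 - 7178)) = 4060/(-43827 - 6999) = 4060/(-50826) = 4060*(-1/50826) = -2030/25413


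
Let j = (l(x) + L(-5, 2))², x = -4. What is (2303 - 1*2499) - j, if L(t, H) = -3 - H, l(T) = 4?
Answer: -197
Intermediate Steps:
j = 1 (j = (4 + (-3 - 1*2))² = (4 + (-3 - 2))² = (4 - 5)² = (-1)² = 1)
(2303 - 1*2499) - j = (2303 - 1*2499) - 1*1 = (2303 - 2499) - 1 = -196 - 1 = -197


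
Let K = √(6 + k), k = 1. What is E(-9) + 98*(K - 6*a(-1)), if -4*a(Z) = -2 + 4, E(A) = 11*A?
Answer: 195 + 98*√7 ≈ 454.28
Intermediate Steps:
a(Z) = -½ (a(Z) = -(-2 + 4)/4 = -¼*2 = -½)
K = √7 (K = √(6 + 1) = √7 ≈ 2.6458)
E(-9) + 98*(K - 6*a(-1)) = 11*(-9) + 98*(√7 - 6*(-½)) = -99 + 98*(√7 + 3) = -99 + 98*(3 + √7) = -99 + (294 + 98*√7) = 195 + 98*√7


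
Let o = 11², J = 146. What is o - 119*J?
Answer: -17253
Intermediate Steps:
o = 121
o - 119*J = 121 - 119*146 = 121 - 17374 = -17253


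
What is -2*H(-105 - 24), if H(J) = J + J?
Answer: 516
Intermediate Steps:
H(J) = 2*J
-2*H(-105 - 24) = -4*(-105 - 24) = -4*(-129) = -2*(-258) = 516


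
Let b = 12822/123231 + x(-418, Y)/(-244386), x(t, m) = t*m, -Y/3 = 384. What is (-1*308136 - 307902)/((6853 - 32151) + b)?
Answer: 171782944478151/7054898456324 ≈ 24.349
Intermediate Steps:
Y = -1152 (Y = -3*384 = -1152)
x(t, m) = m*t
b = -1040863806/557702429 (b = 12822/123231 - 1152*(-418)/(-244386) = 12822*(1/123231) + 481536*(-1/244386) = 4274/41077 - 26752/13577 = -1040863806/557702429 ≈ -1.8663)
(-1*308136 - 307902)/((6853 - 32151) + b) = (-1*308136 - 307902)/((6853 - 32151) - 1040863806/557702429) = (-308136 - 307902)/(-25298 - 1040863806/557702429) = -616038/(-14109796912648/557702429) = -616038*(-557702429/14109796912648) = 171782944478151/7054898456324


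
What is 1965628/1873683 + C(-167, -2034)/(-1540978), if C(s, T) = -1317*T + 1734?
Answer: -142388590108/206236020141 ≈ -0.69042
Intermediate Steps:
C(s, T) = 1734 - 1317*T
1965628/1873683 + C(-167, -2034)/(-1540978) = 1965628/1873683 + (1734 - 1317*(-2034))/(-1540978) = 1965628*(1/1873683) + (1734 + 2678778)*(-1/1540978) = 280804/267669 + 2680512*(-1/1540978) = 280804/267669 - 1340256/770489 = -142388590108/206236020141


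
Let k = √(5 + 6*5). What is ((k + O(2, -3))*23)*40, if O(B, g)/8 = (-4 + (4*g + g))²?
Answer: 2656960 + 920*√35 ≈ 2.6624e+6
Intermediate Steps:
k = √35 (k = √(5 + 30) = √35 ≈ 5.9161)
O(B, g) = 8*(-4 + 5*g)² (O(B, g) = 8*(-4 + (4*g + g))² = 8*(-4 + 5*g)²)
((k + O(2, -3))*23)*40 = ((√35 + 8*(-4 + 5*(-3))²)*23)*40 = ((√35 + 8*(-4 - 15)²)*23)*40 = ((√35 + 8*(-19)²)*23)*40 = ((√35 + 8*361)*23)*40 = ((√35 + 2888)*23)*40 = ((2888 + √35)*23)*40 = (66424 + 23*√35)*40 = 2656960 + 920*√35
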